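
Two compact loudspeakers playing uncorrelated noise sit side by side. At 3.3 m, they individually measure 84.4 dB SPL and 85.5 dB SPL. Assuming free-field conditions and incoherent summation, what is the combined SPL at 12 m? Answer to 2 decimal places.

Combined at 3.3 m: 10·log₁₀(10^(84.4/10)+10^(85.5/10)) = 87.995 dB SPL.
Then apply −20·log₁₀(12/3.3) = -11.213 dB → 76.78 dB SPL.

76.78 dB SPL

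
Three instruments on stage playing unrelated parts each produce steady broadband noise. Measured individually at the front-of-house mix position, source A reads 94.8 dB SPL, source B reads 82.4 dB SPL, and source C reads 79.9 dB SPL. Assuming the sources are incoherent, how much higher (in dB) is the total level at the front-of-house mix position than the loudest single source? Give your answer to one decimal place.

0.4 dB

Add the sources as powers (linear), then convert back to dB:
L_total = 10·log₁₀(10^(94.8/10) + 10^(82.4/10) + 10^(79.9/10)) = 95.17 dB SPL.
Excess over the loudest (94.8 dB): 95.17 − 94.8 = 0.4 dB.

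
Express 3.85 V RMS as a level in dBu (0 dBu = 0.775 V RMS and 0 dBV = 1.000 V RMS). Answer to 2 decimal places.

+13.92 dBu

dBu = 20·log₁₀(V / 0.775 V).
20·log₁₀(3.85/0.775) = +13.92 dBu.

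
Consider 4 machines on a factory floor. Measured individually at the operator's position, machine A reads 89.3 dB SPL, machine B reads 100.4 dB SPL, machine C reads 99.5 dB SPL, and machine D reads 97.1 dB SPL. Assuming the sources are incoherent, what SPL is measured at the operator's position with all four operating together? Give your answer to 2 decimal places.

104.13 dB SPL

Uncorrelated sources add in intensity (power), not in dB.
L_total = 10·log₁₀(10^(89.3/10) + 10^(100.4/10) + 10^(99.5/10) + 10^(97.1/10)) = 10·log₁₀(25857000000) = 104.13 dB SPL.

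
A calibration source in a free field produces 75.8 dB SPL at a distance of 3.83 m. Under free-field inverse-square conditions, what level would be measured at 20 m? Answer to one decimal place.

61.4 dB SPL

For a point source in a free field, ΔL = −20·log₁₀(d₂/d₁).
ΔL = −20·log₁₀(20/3.83) = -14.36 dB, so L₂ = 75.8 + (-14.36) = 61.4 dB SPL.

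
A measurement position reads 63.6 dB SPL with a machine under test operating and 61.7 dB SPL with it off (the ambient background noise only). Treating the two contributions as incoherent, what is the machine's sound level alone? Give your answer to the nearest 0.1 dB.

59.1 dB SPL

Remove the background by subtracting linear intensities:
L_src = 10·log₁₀(10^(63.6/10) − 10^(61.7/10)) = 10·log₁₀(811800) = 59.1 dB SPL.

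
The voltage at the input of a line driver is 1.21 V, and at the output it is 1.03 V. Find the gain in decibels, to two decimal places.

-1.40 dB

Voltage is an amplitude quantity, so gain = 20·log₁₀(V_out/V_in).
20·log₁₀(1.03/1.21) = 20·log₁₀(0.8512) = -1.40 dB.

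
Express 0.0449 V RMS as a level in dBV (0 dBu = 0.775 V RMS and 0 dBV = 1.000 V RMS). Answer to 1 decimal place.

-27.0 dBV

dBV = 20·log₁₀(V / 1.000 V).
20·log₁₀(0.0449/1.000) = -27.0 dBV.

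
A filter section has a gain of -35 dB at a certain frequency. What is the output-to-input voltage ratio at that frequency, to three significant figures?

0.0178

Voltage ratio = 10^(dB/20).
10^(-35/20) = 10^(-1.750) = 0.0178.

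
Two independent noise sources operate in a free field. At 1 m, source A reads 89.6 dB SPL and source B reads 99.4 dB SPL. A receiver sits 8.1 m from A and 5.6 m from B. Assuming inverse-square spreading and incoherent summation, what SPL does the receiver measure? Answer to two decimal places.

At the listener: L_A = 89.6 − 20·log₁₀(8.1) = 71.430 dB; L_B = 99.4 − 20·log₁₀(5.6) = 84.436 dB.
Combined: 10·log₁₀(10^(71.430/10)+10^(84.436/10)) = 84.65 dB SPL.

84.65 dB SPL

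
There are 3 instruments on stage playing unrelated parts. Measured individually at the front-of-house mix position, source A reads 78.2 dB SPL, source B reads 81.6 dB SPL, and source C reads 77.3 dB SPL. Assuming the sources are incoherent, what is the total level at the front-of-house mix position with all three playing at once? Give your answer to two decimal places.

Incoherent sources sum as intensities:
L_total = 10·log₁₀(10^(78.2/10) + 10^(81.6/10) + 10^(77.3/10)) = 10·log₁₀(264300000) = 84.22 dB SPL.

84.22 dB SPL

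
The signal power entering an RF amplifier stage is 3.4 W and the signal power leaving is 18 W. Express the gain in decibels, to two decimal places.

For a power ratio, dB = 10·log₁₀(P₂/P₁).
10·log₁₀(18/3.4) = 10·log₁₀(5.294) = 7.24 dB.

7.24 dB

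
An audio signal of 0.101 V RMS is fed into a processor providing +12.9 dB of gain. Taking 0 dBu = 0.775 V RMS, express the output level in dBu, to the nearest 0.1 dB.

-4.8 dBu

Input level: 20·log₁₀(0.101/0.775) = -17.70 dBu.
Output: -17.70 + 12.9 = -4.8 dBu.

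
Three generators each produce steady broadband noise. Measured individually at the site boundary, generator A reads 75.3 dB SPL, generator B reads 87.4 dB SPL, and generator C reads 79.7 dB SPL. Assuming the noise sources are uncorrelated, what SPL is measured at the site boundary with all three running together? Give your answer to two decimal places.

88.30 dB SPL

Incoherent sources sum as intensities:
L_total = 10·log₁₀(10^(75.3/10) + 10^(87.4/10) + 10^(79.7/10)) = 10·log₁₀(676800000) = 88.30 dB SPL.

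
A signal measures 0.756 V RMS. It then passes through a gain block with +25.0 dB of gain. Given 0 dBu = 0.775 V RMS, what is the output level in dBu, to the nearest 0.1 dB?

+24.8 dBu

Input level: 20·log₁₀(0.756/0.775) = -0.22 dBu.
Output: -0.22 + 25.0 = +24.8 dBu.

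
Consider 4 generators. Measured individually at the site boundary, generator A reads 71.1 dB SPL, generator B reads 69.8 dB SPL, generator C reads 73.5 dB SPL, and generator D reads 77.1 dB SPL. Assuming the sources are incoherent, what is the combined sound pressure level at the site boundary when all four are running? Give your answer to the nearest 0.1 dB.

79.8 dB SPL

Uncorrelated sources add in intensity (power), not in dB.
L_total = 10·log₁₀(10^(71.1/10) + 10^(69.8/10) + 10^(73.5/10) + 10^(77.1/10)) = 10·log₁₀(96110000) = 79.8 dB SPL.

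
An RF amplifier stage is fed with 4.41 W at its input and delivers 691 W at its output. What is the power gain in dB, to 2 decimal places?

For a power ratio, dB = 10·log₁₀(P₂/P₁).
10·log₁₀(691/4.41) = 10·log₁₀(156.7) = 21.95 dB.

21.95 dB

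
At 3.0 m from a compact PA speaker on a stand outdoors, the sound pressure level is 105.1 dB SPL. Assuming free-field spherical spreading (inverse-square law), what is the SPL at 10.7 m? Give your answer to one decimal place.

Inverse-square spreading gives ΔL = −20·log₁₀(d₂/d₁).
ΔL = −20·log₁₀(10.7/3.0) = -11.05 dB, so L₂ = 105.1 + (-11.05) = 94.1 dB SPL.

94.1 dB SPL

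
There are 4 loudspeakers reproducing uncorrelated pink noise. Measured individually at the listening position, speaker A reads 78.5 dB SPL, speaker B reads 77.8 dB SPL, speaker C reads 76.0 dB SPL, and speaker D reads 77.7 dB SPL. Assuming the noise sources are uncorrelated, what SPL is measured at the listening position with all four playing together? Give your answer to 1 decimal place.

Incoherent sources sum as intensities:
L_total = 10·log₁₀(10^(78.5/10) + 10^(77.8/10) + 10^(76.0/10) + 10^(77.7/10)) = 10·log₁₀(229700000) = 83.6 dB SPL.

83.6 dB SPL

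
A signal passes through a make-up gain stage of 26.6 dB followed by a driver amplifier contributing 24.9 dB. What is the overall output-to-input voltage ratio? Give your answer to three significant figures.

376

Net gain = 26.6 + 24.9 = 51.5 dB.
Voltage ratio = 10^(51.5/20) = 376.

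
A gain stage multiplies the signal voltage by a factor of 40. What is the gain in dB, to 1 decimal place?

Voltage is an amplitude quantity, so gain = 20·log₁₀(V_out/V_in).
20·log₁₀(40) = 32.0 dB.

32.0 dB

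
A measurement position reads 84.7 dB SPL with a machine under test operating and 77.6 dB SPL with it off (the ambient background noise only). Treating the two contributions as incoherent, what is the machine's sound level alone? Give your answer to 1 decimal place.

83.8 dB SPL

Background correction is a power subtraction:
L_src = 10·log₁₀(10^(84.7/10) − 10^(77.6/10)) = 10·log₁₀(237600000) = 83.8 dB SPL.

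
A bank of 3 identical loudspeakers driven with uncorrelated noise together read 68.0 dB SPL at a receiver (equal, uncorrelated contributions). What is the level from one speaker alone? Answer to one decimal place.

63.2 dB SPL

3 equal incoherent sources add 10·log₁₀(3) = 4.77 dB over one source.
L_one = 68.0 − 4.77 = 63.2 dB SPL.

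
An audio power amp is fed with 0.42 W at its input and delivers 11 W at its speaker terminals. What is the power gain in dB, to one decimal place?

14.2 dB

Power ratio → dB uses the 10·log₁₀ form:
10·log₁₀(11/0.42) = 10·log₁₀(26.19) = 14.2 dB.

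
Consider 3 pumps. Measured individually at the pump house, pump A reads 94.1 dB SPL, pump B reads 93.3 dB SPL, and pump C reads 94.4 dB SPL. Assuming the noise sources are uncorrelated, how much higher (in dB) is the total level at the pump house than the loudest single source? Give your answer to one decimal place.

4.3 dB

Incoherent sources sum as intensities:
L_total = 10·log₁₀(10^(94.1/10) + 10^(93.3/10) + 10^(94.4/10)) = 98.73 dB SPL.
Excess over the loudest (94.4 dB): 98.73 − 94.4 = 4.3 dB.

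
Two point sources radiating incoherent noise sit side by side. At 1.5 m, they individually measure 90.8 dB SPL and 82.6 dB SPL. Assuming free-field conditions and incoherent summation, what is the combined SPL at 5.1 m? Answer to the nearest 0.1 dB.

Combined at 1.5 m: 10·log₁₀(10^(90.8/10)+10^(82.6/10)) = 91.41 dB SPL.
Then apply −20·log₁₀(5.1/1.5) = -10.63 dB → 80.8 dB SPL.

80.8 dB SPL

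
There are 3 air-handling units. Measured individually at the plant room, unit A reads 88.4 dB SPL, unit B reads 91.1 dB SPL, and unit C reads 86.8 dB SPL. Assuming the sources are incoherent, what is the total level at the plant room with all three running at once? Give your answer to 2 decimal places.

Uncorrelated sources add in intensity (power), not in dB.
L_total = 10·log₁₀(10^(88.4/10) + 10^(91.1/10) + 10^(86.8/10)) = 10·log₁₀(2459000000) = 93.91 dB SPL.

93.91 dB SPL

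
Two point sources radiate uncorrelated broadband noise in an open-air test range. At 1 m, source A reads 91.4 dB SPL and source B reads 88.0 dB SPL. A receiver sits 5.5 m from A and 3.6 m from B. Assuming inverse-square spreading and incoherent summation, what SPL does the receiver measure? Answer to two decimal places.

79.75 dB SPL

At the listener: L_A = 91.4 − 20·log₁₀(5.5) = 76.593 dB; L_B = 88.0 − 20·log₁₀(3.6) = 76.874 dB.
Combined: 10·log₁₀(10^(76.593/10)+10^(76.874/10)) = 79.75 dB SPL.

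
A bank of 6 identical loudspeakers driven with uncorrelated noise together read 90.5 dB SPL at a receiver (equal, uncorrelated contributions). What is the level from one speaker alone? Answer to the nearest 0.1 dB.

6 equal incoherent sources add 10·log₁₀(6) = 7.78 dB over one source.
L_one = 90.5 − 7.78 = 82.7 dB SPL.

82.7 dB SPL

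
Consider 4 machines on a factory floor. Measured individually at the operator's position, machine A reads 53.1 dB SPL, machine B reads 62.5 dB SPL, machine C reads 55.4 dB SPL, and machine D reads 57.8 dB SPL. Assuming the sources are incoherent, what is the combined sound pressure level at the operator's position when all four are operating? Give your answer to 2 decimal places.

64.67 dB SPL

Incoherent sources sum as intensities:
L_total = 10·log₁₀(10^(53.1/10) + 10^(62.5/10) + 10^(55.4/10) + 10^(57.8/10)) = 10·log₁₀(2932000) = 64.67 dB SPL.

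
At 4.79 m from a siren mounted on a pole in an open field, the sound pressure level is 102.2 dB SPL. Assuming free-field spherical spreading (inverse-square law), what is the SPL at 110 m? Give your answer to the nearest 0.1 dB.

75.0 dB SPL

For a point source in a free field, ΔL = −20·log₁₀(d₂/d₁).
ΔL = −20·log₁₀(110/4.79) = -27.22 dB, so L₂ = 102.2 + (-27.22) = 75.0 dB SPL.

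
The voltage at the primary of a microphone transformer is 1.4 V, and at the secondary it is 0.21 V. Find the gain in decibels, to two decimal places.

For a voltage ratio, dB = 20·log₁₀(V₂/V₁).
20·log₁₀(0.21/1.4) = 20·log₁₀(0.1500) = -16.48 dB.

-16.48 dB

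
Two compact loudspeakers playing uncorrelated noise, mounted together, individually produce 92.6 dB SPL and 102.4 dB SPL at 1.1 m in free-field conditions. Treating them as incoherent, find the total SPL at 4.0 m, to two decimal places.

91.62 dB SPL

Combined at 1.1 m: 10·log₁₀(10^(92.6/10)+10^(102.4/10)) = 102.832 dB SPL.
Then apply −20·log₁₀(4.0/1.1) = -11.213 dB → 91.62 dB SPL.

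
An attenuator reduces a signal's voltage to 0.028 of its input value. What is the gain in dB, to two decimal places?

For a voltage ratio, dB = 20·log₁₀(V₂/V₁).
20·log₁₀(0.028) = -31.06 dB.

-31.06 dB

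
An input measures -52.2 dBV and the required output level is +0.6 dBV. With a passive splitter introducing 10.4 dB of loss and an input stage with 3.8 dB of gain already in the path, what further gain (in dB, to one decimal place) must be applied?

59.4 dB

The required make-up gain is the shortfall in the dB sum.
G = +0.6 − (-52.2) + 10.4 − 3.8 = 59.4 dB.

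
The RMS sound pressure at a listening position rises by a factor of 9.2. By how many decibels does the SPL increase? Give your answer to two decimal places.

19.28 dB

SPL change from a pressure ratio uses the 20·log₁₀ form:
20·log₁₀(9.2) = 19.28 dB.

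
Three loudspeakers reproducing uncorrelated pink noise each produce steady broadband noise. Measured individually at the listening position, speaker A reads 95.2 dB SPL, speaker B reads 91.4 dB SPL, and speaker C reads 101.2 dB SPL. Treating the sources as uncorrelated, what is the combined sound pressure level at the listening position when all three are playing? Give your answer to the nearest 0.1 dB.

102.5 dB SPL

Uncorrelated sources add in intensity (power), not in dB.
L_total = 10·log₁₀(10^(95.2/10) + 10^(91.4/10) + 10^(101.2/10)) = 10·log₁₀(17874000000) = 102.5 dB SPL.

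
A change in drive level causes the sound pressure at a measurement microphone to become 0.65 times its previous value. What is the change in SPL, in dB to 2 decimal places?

SPL change from a pressure ratio uses the 20·log₁₀ form:
20·log₁₀(0.65) = -3.74 dB.

-3.74 dB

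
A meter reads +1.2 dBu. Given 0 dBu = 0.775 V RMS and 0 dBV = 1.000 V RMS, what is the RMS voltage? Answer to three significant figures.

V = 0.775 V × 10^(+1.2/20).
= 0.775 × 1.148 = 0.890 V.

0.890 V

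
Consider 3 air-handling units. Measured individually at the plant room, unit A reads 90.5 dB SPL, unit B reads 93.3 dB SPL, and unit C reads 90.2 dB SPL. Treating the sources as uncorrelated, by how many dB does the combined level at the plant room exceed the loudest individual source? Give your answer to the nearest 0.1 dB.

3.0 dB

Incoherent sources sum as intensities:
L_total = 10·log₁₀(10^(90.5/10) + 10^(93.3/10) + 10^(90.2/10)) = 96.34 dB SPL.
Excess over the loudest (93.3 dB): 96.34 − 93.3 = 3.0 dB.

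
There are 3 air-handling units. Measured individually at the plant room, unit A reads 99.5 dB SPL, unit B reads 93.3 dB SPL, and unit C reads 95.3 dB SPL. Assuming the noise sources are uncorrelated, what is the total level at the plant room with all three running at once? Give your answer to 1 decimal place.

Uncorrelated sources add in intensity (power), not in dB.
L_total = 10·log₁₀(10^(99.5/10) + 10^(93.3/10) + 10^(95.3/10)) = 10·log₁₀(14439000000) = 101.6 dB SPL.

101.6 dB SPL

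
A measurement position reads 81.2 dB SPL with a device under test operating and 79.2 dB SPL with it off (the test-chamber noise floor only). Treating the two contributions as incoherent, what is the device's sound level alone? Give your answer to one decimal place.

76.9 dB SPL

Subtract intensities: L_src = 10·log₁₀(10^(L_total/10) − 10^(L_bg/10)).
L_src = 10·log₁₀(10^(81.2/10) − 10^(79.2/10)) = 10·log₁₀(48650000) = 76.9 dB SPL.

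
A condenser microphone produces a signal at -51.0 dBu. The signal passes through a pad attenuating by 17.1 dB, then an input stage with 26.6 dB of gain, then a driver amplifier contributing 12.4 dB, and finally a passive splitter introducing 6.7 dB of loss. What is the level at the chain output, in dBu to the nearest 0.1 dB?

Cascaded gains and losses add directly in dB.
-51.0 − 17.1 + 26.6 + 12.4 − 6.7 = -35.8 dBu.

-35.8 dBu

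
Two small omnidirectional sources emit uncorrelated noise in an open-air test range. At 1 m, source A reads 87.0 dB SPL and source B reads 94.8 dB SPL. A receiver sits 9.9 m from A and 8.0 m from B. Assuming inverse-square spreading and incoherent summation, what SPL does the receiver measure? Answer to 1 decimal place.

At the listener: L_A = 87.0 − 20·log₁₀(9.9) = 67.09 dB; L_B = 94.8 − 20·log₁₀(8.0) = 76.74 dB.
Combined: 10·log₁₀(10^(67.09/10)+10^(76.74/10)) = 77.2 dB SPL.

77.2 dB SPL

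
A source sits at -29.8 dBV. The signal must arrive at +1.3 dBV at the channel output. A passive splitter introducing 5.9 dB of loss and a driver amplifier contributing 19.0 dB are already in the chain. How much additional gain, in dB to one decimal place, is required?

18.0 dB

The required make-up gain is the shortfall in the dB sum.
G = +1.3 − (-29.8) + 5.9 − 19.0 = 18.0 dB.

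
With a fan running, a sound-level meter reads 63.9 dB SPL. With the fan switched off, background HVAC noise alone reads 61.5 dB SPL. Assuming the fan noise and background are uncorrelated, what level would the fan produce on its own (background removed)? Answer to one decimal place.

60.2 dB SPL

Remove the background by subtracting linear intensities:
L_src = 10·log₁₀(10^(63.9/10) − 10^(61.5/10)) = 10·log₁₀(1042000) = 60.2 dB SPL.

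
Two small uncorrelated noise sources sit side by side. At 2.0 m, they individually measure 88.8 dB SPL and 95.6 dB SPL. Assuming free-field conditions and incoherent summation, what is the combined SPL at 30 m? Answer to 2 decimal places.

Combined at 2.0 m: 10·log₁₀(10^(88.8/10)+10^(95.6/10)) = 96.424 dB SPL.
Then apply −20·log₁₀(30/2.0) = -23.522 dB → 72.90 dB SPL.

72.90 dB SPL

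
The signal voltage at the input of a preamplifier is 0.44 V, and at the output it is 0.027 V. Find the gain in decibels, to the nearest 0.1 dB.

-24.2 dB

For a voltage ratio, dB = 20·log₁₀(V₂/V₁).
20·log₁₀(0.027/0.44) = 20·log₁₀(0.06136) = -24.2 dB.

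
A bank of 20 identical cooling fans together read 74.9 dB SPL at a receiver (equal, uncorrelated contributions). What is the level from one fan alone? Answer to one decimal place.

61.9 dB SPL

20 equal incoherent sources add 10·log₁₀(20) = 13.01 dB over one source.
L_one = 74.9 − 13.01 = 61.9 dB SPL.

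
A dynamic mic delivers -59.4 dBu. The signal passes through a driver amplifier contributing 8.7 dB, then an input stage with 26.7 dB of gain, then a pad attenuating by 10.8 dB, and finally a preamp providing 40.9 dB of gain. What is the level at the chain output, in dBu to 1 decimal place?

+6.1 dBu

Cascaded gains and losses add directly in dB.
-59.4 + 8.7 + 26.7 − 10.8 + 40.9 = +6.1 dBu.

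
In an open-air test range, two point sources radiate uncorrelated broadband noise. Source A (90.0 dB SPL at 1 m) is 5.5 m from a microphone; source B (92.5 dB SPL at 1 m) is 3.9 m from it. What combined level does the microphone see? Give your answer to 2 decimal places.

At the listener: L_A = 90.0 − 20·log₁₀(5.5) = 75.193 dB; L_B = 92.5 − 20·log₁₀(3.9) = 80.679 dB.
Combined: 10·log₁₀(10^(75.193/10)+10^(80.679/10)) = 81.76 dB SPL.

81.76 dB SPL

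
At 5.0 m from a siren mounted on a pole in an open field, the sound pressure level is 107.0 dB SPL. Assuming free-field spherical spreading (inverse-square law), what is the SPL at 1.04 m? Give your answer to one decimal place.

120.6 dB SPL

Free-field point source: level drops by 20·log₁₀ of the distance ratio.
ΔL = −20·log₁₀(1.04/5.0) = 13.64 dB, so L₂ = 107.0 + (13.64) = 120.6 dB SPL.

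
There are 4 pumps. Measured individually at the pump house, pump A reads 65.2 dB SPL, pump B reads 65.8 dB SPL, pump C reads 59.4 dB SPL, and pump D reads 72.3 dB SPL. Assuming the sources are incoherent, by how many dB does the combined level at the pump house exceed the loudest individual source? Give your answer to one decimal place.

1.7 dB

Add the sources as powers (linear), then convert back to dB:
L_total = 10·log₁₀(10^(65.2/10) + 10^(65.8/10) + 10^(59.4/10) + 10^(72.3/10)) = 73.97 dB SPL.
Excess over the loudest (72.3 dB): 73.97 − 72.3 = 1.7 dB.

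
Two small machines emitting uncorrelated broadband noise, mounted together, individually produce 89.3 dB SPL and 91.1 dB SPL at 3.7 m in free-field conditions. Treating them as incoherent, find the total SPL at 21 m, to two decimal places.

Combined at 3.7 m: 10·log₁₀(10^(89.3/10)+10^(91.1/10)) = 93.303 dB SPL.
Then apply −20·log₁₀(21/3.7) = -15.080 dB → 78.22 dB SPL.

78.22 dB SPL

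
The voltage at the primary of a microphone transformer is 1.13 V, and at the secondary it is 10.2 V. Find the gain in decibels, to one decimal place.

For a voltage ratio, dB = 20·log₁₀(V₂/V₁).
20·log₁₀(10.2/1.13) = 20·log₁₀(9.027) = 19.1 dB.

19.1 dB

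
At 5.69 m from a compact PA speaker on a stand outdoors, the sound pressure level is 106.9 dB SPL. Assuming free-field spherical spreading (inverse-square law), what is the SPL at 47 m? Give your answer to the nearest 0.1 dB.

88.6 dB SPL

For a point source in a free field, ΔL = −20·log₁₀(d₂/d₁).
ΔL = −20·log₁₀(47/5.69) = -18.34 dB, so L₂ = 106.9 + (-18.34) = 88.6 dB SPL.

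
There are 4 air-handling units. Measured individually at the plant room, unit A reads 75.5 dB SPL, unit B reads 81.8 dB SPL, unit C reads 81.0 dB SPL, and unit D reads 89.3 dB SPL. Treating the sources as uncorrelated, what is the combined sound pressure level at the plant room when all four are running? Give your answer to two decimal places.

90.66 dB SPL

Uncorrelated sources add in intensity (power), not in dB.
L_total = 10·log₁₀(10^(75.5/10) + 10^(81.8/10) + 10^(81.0/10) + 10^(89.3/10)) = 10·log₁₀(1164000000) = 90.66 dB SPL.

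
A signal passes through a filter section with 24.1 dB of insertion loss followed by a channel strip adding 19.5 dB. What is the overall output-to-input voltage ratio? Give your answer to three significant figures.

0.589

Net gain = (−24.1) + 19.5 = -4.6 dB.
Voltage ratio = 10^(-4.6/20) = 0.589.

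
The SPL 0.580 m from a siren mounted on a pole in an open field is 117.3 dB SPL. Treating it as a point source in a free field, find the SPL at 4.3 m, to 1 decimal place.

99.9 dB SPL

Inverse-square spreading gives ΔL = −20·log₁₀(d₂/d₁).
ΔL = −20·log₁₀(4.3/0.580) = -17.40 dB, so L₂ = 117.3 + (-17.40) = 99.9 dB SPL.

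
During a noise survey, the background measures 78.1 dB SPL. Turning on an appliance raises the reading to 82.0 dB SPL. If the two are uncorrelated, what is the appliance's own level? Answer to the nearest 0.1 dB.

Remove the background by subtracting linear intensities:
L_src = 10·log₁₀(10^(82.0/10) − 10^(78.1/10)) = 10·log₁₀(93920000) = 79.7 dB SPL.

79.7 dB SPL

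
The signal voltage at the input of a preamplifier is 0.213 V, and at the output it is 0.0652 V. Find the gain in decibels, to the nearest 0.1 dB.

Voltage ratio → dB uses the 20·log₁₀ form:
20·log₁₀(0.0652/0.213) = 20·log₁₀(0.3061) = -10.3 dB.

-10.3 dB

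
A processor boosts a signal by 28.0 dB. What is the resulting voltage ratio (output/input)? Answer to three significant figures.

25.1

Voltage ratio = 10^(dB/20).
10^(28.0/20) = 10^(1.400) = 25.1.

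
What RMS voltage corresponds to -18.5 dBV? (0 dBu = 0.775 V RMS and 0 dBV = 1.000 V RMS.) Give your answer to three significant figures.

0.119 V

V = 1.000 V × 10^(-18.5/20).
= 1.000 × 0.1189 = 0.119 V.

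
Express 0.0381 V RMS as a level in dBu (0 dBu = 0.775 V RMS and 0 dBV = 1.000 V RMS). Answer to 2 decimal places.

dBu = 20·log₁₀(V / 0.775 V).
20·log₁₀(0.0381/0.775) = -26.17 dBu.

-26.17 dBu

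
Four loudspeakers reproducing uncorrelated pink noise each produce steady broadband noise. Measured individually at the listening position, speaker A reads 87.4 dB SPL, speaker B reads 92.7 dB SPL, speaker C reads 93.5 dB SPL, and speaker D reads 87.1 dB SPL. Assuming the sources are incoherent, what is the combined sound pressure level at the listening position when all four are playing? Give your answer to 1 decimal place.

Uncorrelated sources add in intensity (power), not in dB.
L_total = 10·log₁₀(10^(87.4/10) + 10^(92.7/10) + 10^(93.5/10) + 10^(87.1/10)) = 10·log₁₀(5163000000) = 97.1 dB SPL.

97.1 dB SPL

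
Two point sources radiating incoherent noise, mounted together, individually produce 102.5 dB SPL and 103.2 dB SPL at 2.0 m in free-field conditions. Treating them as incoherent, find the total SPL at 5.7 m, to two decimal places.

Combined at 2.0 m: 10·log₁₀(10^(102.5/10)+10^(103.2/10)) = 105.874 dB SPL.
Then apply −20·log₁₀(5.7/2.0) = -9.097 dB → 96.78 dB SPL.

96.78 dB SPL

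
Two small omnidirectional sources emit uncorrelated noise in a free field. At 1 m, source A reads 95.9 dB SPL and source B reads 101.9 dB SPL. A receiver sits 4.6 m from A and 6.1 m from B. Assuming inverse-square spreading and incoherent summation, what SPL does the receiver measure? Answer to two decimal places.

At the listener: L_A = 95.9 − 20·log₁₀(4.6) = 82.645 dB; L_B = 101.9 − 20·log₁₀(6.1) = 86.193 dB.
Combined: 10·log₁₀(10^(82.645/10)+10^(86.193/10)) = 87.78 dB SPL.

87.78 dB SPL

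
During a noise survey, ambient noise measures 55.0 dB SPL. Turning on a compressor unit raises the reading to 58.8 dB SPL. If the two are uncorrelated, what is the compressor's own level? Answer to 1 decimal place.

Subtract intensities: L_src = 10·log₁₀(10^(L_total/10) − 10^(L_bg/10)).
L_src = 10·log₁₀(10^(58.8/10) − 10^(55.0/10)) = 10·log₁₀(442300) = 56.5 dB SPL.

56.5 dB SPL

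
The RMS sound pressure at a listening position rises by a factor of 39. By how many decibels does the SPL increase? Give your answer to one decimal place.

31.8 dB

Sound pressure is an amplitude quantity: ΔL = 20·log₁₀(p₂/p₁).
20·log₁₀(39) = 31.8 dB.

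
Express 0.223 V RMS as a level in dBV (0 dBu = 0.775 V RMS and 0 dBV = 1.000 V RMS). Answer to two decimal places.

-13.03 dBV

dBV = 20·log₁₀(V / 1.000 V).
20·log₁₀(0.223/1.000) = -13.03 dBV.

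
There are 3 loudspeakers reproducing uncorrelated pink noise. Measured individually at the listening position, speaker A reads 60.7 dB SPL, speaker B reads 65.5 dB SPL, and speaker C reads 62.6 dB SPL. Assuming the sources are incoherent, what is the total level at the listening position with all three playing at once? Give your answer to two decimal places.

68.16 dB SPL

Uncorrelated sources add in intensity (power), not in dB.
L_total = 10·log₁₀(10^(60.7/10) + 10^(65.5/10) + 10^(62.6/10)) = 10·log₁₀(6543000) = 68.16 dB SPL.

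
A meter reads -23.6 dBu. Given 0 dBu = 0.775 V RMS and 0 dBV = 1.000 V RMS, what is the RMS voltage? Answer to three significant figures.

0.0512 V

V = 0.775 V × 10^(-23.6/20).
= 0.775 × 0.06607 = 0.0512 V.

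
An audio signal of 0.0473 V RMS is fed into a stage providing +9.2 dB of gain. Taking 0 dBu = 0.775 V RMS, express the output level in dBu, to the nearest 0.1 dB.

Input level: 20·log₁₀(0.0473/0.775) = -24.29 dBu.
Output: -24.29 + 9.2 = -15.1 dBu.

-15.1 dBu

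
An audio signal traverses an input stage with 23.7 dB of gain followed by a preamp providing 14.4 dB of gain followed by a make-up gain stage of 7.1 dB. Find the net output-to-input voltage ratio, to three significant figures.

182

Net gain = 23.7 + 14.4 + 7.1 = 45.2 dB.
Voltage ratio = 10^(45.2/20) = 182.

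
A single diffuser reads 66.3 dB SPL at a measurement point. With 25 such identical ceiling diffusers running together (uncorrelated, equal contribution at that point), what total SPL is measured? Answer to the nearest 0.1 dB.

80.3 dB SPL

25 equal incoherent sources raise the level by 10·log₁₀(25) = 13.98 dB.
L_total = 66.3 + 13.98 = 80.3 dB SPL.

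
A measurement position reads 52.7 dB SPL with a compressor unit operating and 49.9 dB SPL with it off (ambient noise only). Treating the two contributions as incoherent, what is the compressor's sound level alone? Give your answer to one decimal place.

49.5 dB SPL

Background correction is a power subtraction:
L_src = 10·log₁₀(10^(52.7/10) − 10^(49.9/10)) = 10·log₁₀(88480) = 49.5 dB SPL.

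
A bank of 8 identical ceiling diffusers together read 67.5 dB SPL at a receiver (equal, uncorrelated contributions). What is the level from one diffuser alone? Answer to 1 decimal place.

58.5 dB SPL

8 equal incoherent sources add 10·log₁₀(8) = 9.03 dB over one source.
L_one = 67.5 − 9.03 = 58.5 dB SPL.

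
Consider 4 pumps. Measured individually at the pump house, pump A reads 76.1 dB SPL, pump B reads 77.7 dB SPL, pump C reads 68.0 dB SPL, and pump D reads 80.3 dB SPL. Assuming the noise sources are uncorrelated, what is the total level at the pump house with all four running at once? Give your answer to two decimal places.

83.29 dB SPL

Incoherent sources sum as intensities:
L_total = 10·log₁₀(10^(76.1/10) + 10^(77.7/10) + 10^(68.0/10) + 10^(80.3/10)) = 10·log₁₀(213100000) = 83.29 dB SPL.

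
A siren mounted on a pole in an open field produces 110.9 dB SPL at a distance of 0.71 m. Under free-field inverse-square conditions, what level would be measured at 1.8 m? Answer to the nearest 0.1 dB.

Free-field point source: level drops by 20·log₁₀ of the distance ratio.
ΔL = −20·log₁₀(1.8/0.71) = -8.08 dB, so L₂ = 110.9 + (-8.08) = 102.8 dB SPL.

102.8 dB SPL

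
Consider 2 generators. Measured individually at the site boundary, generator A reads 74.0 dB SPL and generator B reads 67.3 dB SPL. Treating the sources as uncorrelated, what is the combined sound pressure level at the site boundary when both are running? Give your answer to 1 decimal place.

Incoherent sources sum as intensities:
L_total = 10·log₁₀(10^(74.0/10) + 10^(67.3/10)) = 10·log₁₀(30490000) = 74.8 dB SPL.

74.8 dB SPL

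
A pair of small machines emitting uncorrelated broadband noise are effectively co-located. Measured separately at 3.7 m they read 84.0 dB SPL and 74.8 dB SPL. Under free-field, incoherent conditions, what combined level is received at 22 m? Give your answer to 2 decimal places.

69.01 dB SPL

Combined at 3.7 m: 10·log₁₀(10^(84.0/10)+10^(74.8/10)) = 84.493 dB SPL.
Then apply −20·log₁₀(22/3.7) = -15.484 dB → 69.01 dB SPL.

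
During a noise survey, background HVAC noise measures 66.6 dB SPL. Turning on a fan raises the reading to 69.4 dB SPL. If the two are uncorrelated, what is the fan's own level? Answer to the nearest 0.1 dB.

Background correction is a power subtraction:
L_src = 10·log₁₀(10^(69.4/10) − 10^(66.6/10)) = 10·log₁₀(4139000) = 66.2 dB SPL.

66.2 dB SPL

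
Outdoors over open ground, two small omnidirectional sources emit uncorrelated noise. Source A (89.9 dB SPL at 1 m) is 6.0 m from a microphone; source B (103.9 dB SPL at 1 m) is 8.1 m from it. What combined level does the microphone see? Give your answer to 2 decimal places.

At the listener: L_A = 89.9 − 20·log₁₀(6.0) = 74.337 dB; L_B = 103.9 − 20·log₁₀(8.1) = 85.730 dB.
Combined: 10·log₁₀(10^(74.337/10)+10^(85.730/10)) = 86.03 dB SPL.

86.03 dB SPL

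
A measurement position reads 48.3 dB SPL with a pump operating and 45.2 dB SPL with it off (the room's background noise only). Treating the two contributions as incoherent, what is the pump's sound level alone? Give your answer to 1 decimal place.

45.4 dB SPL

Subtract intensities: L_src = 10·log₁₀(10^(L_total/10) − 10^(L_bg/10)).
L_src = 10·log₁₀(10^(48.3/10) − 10^(45.2/10)) = 10·log₁₀(34500) = 45.4 dB SPL.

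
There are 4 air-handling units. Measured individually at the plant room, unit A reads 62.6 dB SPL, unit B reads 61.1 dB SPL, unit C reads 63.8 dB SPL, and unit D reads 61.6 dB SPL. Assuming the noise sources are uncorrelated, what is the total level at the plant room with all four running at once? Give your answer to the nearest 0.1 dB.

68.4 dB SPL

Add the sources as powers (linear), then convert back to dB:
L_total = 10·log₁₀(10^(62.6/10) + 10^(61.1/10) + 10^(63.8/10) + 10^(61.6/10)) = 10·log₁₀(6952000) = 68.4 dB SPL.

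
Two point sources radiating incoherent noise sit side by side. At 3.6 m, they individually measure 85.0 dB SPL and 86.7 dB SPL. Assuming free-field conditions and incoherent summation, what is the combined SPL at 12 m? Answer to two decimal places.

78.49 dB SPL

Combined at 3.6 m: 10·log₁₀(10^(85.0/10)+10^(86.7/10)) = 88.943 dB SPL.
Then apply −20·log₁₀(12/3.6) = -10.458 dB → 78.49 dB SPL.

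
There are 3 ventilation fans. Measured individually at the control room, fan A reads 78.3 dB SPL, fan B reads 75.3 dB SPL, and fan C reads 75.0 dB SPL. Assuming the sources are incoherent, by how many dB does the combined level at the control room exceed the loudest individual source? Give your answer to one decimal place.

Incoherent sources sum as intensities:
L_total = 10·log₁₀(10^(78.3/10) + 10^(75.3/10) + 10^(75.0/10)) = 81.24 dB SPL.
Excess over the loudest (78.3 dB): 81.24 − 78.3 = 2.9 dB.

2.9 dB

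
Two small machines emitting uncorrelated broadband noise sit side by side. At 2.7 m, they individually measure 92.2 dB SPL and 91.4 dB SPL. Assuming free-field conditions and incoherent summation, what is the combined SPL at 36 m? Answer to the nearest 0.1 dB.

Combined at 2.7 m: 10·log₁₀(10^(92.2/10)+10^(91.4/10)) = 94.83 dB SPL.
Then apply −20·log₁₀(36/2.7) = -22.50 dB → 72.3 dB SPL.

72.3 dB SPL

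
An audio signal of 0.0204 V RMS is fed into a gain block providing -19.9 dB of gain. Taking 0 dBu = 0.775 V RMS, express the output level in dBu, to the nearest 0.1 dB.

Input level: 20·log₁₀(0.0204/0.775) = -31.59 dBu.
Output: -31.59 − 19.9 = -51.5 dBu.

-51.5 dBu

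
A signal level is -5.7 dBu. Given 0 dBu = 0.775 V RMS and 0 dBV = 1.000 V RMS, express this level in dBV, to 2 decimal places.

The offset between the scales is 20·log₁₀(0.775/1.000) = −2.214 dB.
So dBV = -5.7 − 2.214 = -7.91 dBV.

-7.91 dBV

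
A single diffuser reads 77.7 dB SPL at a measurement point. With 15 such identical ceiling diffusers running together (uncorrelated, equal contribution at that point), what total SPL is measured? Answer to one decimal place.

89.5 dB SPL

15 equal incoherent sources raise the level by 10·log₁₀(15) = 11.76 dB.
L_total = 77.7 + 11.76 = 89.5 dB SPL.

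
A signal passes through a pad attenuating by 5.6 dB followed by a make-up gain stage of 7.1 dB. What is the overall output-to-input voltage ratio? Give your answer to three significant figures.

Net gain = (−5.6) + 7.1 = 1.5 dB.
Voltage ratio = 10^(1.5/20) = 1.19.

1.19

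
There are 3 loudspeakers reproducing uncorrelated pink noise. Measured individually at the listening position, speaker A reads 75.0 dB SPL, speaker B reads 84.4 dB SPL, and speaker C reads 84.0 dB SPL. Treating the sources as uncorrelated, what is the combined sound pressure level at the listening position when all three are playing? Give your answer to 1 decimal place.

Uncorrelated sources add in intensity (power), not in dB.
L_total = 10·log₁₀(10^(75.0/10) + 10^(84.4/10) + 10^(84.0/10)) = 10·log₁₀(558200000) = 87.5 dB SPL.

87.5 dB SPL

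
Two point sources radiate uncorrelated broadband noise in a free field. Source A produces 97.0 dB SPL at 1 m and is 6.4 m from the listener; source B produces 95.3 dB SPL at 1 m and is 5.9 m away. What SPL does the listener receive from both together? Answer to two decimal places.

At the listener: L_A = 97.0 − 20·log₁₀(6.4) = 80.876 dB; L_B = 95.3 − 20·log₁₀(5.9) = 79.883 dB.
Combined: 10·log₁₀(10^(80.876/10)+10^(79.883/10)) = 83.42 dB SPL.

83.42 dB SPL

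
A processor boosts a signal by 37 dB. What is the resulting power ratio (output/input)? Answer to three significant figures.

Power ratio = 10^(dB/10).
10^(37/10) = 10^(3.700) = 5010.

5010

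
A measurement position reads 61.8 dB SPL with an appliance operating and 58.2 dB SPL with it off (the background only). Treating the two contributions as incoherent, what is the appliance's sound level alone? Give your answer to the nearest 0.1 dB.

59.3 dB SPL

Background correction is a power subtraction:
L_src = 10·log₁₀(10^(61.8/10) − 10^(58.2/10)) = 10·log₁₀(852900) = 59.3 dB SPL.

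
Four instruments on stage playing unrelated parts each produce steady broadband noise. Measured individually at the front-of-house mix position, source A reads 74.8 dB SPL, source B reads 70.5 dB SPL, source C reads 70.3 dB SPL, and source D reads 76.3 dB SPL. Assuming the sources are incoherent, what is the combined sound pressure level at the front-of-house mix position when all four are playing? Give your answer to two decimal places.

79.77 dB SPL

Incoherent sources sum as intensities:
L_total = 10·log₁₀(10^(74.8/10) + 10^(70.5/10) + 10^(70.3/10) + 10^(76.3/10)) = 10·log₁₀(94790000) = 79.77 dB SPL.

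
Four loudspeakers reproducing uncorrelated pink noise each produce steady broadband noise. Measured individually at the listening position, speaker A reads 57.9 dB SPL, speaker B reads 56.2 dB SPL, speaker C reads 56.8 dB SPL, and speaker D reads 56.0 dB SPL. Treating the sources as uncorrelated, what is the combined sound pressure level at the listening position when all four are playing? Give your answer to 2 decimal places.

62.81 dB SPL

Uncorrelated sources add in intensity (power), not in dB.
L_total = 10·log₁₀(10^(57.9/10) + 10^(56.2/10) + 10^(56.8/10) + 10^(56.0/10)) = 10·log₁₀(1910000) = 62.81 dB SPL.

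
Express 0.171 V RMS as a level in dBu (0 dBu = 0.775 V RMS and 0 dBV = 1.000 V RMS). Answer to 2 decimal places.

dBu = 20·log₁₀(V / 0.775 V).
20·log₁₀(0.171/0.775) = -13.13 dBu.

-13.13 dBu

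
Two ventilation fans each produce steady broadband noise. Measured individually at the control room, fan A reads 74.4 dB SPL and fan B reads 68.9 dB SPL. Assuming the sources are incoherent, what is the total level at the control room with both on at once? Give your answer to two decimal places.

75.48 dB SPL

Uncorrelated sources add in intensity (power), not in dB.
L_total = 10·log₁₀(10^(74.4/10) + 10^(68.9/10)) = 10·log₁₀(35300000) = 75.48 dB SPL.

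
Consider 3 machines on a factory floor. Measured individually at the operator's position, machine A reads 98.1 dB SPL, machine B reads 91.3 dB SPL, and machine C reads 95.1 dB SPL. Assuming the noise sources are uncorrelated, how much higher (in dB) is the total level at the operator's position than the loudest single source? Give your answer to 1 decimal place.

2.3 dB

Uncorrelated sources add in intensity (power), not in dB.
L_total = 10·log₁₀(10^(98.1/10) + 10^(91.3/10) + 10^(95.1/10)) = 100.43 dB SPL.
Excess over the loudest (98.1 dB): 100.43 − 98.1 = 2.3 dB.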